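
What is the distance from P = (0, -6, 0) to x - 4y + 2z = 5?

distance = |a·x₀ + b·y₀ + c·z₀ - d| / √(a² + b² + c²)
  = |1·0 + (-4)·(-6) + 2·0 - 5| / √(1² + (-4)² + 2²)
  = |0 + 24 + 0 - 5| / √(1 + 16 + 4)
  = |19| / √21
  = 19 / 4.583
  ≈ 4.146

4.146


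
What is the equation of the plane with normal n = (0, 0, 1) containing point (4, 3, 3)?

The plane through P with normal n = (a, b, c) satisfies n·(r - P) = 0,
i.e. ax + by + cz = a·x₀ + b·y₀ + c·z₀.
d = 0·4 + 0·3 + 1·3
  = 0 + 0 + 3
  = 3
Equation: z = 3

z = 3


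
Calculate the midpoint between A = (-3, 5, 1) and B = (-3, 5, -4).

M = ((x₁+x₂)/2, (y₁+y₂)/2, (z₁+z₂)/2)
  = ((-3 - 3)/2, (5 + 5)/2, (1 - 4)/2)
  = (-6/2, 10/2, -3/2)
  = (-3, 5, -1.5)

(-3, 5, -1.5)


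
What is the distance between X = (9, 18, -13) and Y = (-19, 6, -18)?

d = √[(x₂-x₁)² + (y₂-y₁)² + (z₂-z₁)²]
  = √[(-28)² + (-12)² + (-5)²]
  = √[784 + 144 + 25]
  = √953
  ≈ 30.87

30.87


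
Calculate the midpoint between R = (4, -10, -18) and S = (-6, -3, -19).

M = ((x₁+x₂)/2, (y₁+y₂)/2, (z₁+z₂)/2)
  = ((4 - 6)/2, (-10 - 3)/2, (-18 - 19)/2)
  = (-2/2, -13/2, -37/2)
  = (-1, -6.5, -18.5)

(-1, -6.5, -18.5)


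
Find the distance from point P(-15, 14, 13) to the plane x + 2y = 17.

distance = |a·x₀ + b·y₀ + c·z₀ - d| / √(a² + b² + c²)
  = |1·(-15) + 2·14 + 0·13 - 17| / √(1² + 2² + 0²)
  = |-15 + 28 + 0 - 17| / √(1 + 4 + 0)
  = |-4| / √5
  = 4 / 2.236
  ≈ 1.789

1.789


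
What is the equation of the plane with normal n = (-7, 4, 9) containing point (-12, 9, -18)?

The plane through P with normal n = (a, b, c) satisfies n·(r - P) = 0,
i.e. ax + by + cz = a·x₀ + b·y₀ + c·z₀.
d = (-7)·(-12) + 4·9 + 9·(-18)
  = 84 + 36 - 162
  = -42
Equation: -7x + 4y + 9z = -42

-7x + 4y + 9z = -42


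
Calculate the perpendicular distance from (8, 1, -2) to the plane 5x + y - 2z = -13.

distance = |a·x₀ + b·y₀ + c·z₀ - d| / √(a² + b² + c²)
  = |5·8 + 1·1 + (-2)·(-2) - (-13)| / √(5² + 1² + (-2)²)
  = |40 + 1 + 4 + 13| / √(25 + 1 + 4)
  = |58| / √30
  = 58 / 5.477
  ≈ 10.59

10.59


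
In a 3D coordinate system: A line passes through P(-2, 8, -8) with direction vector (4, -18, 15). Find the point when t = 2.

P(t) = P + t·d
  = (-2 + 4·2, 8 + (-18)·2, -8 + 15·2)
  = (-2 + 8, 8 - 36, -8 + 30)
  = (6, -28, 22)

(6, -28, 22)


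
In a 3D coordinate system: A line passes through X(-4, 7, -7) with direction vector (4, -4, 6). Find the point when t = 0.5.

P(t) = X + t·d
  = (-4 + 4·0.5, 7 + (-4)·0.5, -7 + 6·0.5)
  = (-4 + 2, 7 - 2, -7 + 3)
  = (-2, 5, -4)

(-2, 5, -4)


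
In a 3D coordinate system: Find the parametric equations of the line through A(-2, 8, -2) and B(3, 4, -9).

Direction vector d = B - A = (3 + 2, 4 - 8, -9 + 2) = (5, -4, -7)
Parametric form r = A + t·d:
x = -2 + 5t, y = 8 - 4t, z = -2 - 7t

x = -2 + 5t, y = 8 - 4t, z = -2 - 7t


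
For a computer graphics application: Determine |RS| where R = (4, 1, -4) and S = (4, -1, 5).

d = √[(x₂-x₁)² + (y₂-y₁)² + (z₂-z₁)²]
  = √[0² + (-2)² + 9²]
  = √[0 + 4 + 81]
  = √85
  ≈ 9.22

9.22


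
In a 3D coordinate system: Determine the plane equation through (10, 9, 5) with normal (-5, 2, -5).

The plane through P with normal n = (a, b, c) satisfies n·(r - P) = 0,
i.e. ax + by + cz = a·x₀ + b·y₀ + c·z₀.
d = (-5)·10 + 2·9 + (-5)·5
  = -50 + 18 - 25
  = -57
Equation: -5x + 2y - 5z = -57

-5x + 2y - 5z = -57


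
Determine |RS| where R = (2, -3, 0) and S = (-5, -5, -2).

d = √[(x₂-x₁)² + (y₂-y₁)² + (z₂-z₁)²]
  = √[(-7)² + (-2)² + (-2)²]
  = √[49 + 4 + 4]
  = √57
  ≈ 7.55

7.55


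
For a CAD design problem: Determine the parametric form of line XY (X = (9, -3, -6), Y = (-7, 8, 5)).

Direction vector d = Y - X = (-7 - 9, 8 + 3, 5 + 6) = (-16, 11, 11)
Parametric form r = X + t·d:
x = 9 - 16t, y = -3 + 11t, z = -6 + 11t

x = 9 - 16t, y = -3 + 11t, z = -6 + 11t


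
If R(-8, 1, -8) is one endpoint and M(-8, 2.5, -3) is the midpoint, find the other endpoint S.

S = 2M - R
  = (2·(-8) - (-8), 2·2.5 - 1, 2·(-3) - (-8))
  = (-16 + 8, 5 - 1, -6 + 8)
  = (-8, 4, 2)

(-8, 4, 2)


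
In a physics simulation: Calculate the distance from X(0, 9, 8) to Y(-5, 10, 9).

d = √[(x₂-x₁)² + (y₂-y₁)² + (z₂-z₁)²]
  = √[(-5)² + 1² + 1²]
  = √[25 + 1 + 1]
  = √27
  ≈ 5.196

5.196


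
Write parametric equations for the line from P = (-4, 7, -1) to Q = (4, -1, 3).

Direction vector d = Q - P = (4 + 4, -1 - 7, 3 + 1) = (8, -8, 4)
Parametric form r = P + t·d:
x = -4 + 8t, y = 7 - 8t, z = -1 + 4t

x = -4 + 8t, y = 7 - 8t, z = -1 + 4t


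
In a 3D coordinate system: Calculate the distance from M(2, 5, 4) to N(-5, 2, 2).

d = √[(x₂-x₁)² + (y₂-y₁)² + (z₂-z₁)²]
  = √[(-7)² + (-3)² + (-2)²]
  = √[49 + 9 + 4]
  = √62
  ≈ 7.874

7.874


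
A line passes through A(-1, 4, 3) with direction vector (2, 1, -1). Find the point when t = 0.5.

P(t) = A + t·d
  = (-1 + 2·0.5, 4 + 1·0.5, 3 + (-1)·0.5)
  = (-1 + 1, 4 + 0.5, 3 - 0.5)
  = (0, 4.5, 2.5)

(0, 4.5, 2.5)


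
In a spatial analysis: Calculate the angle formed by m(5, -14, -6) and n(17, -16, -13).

m·n = 5·17 + (-14)·(-16) + (-6)·(-13) = 85 + 224 + 78 = 387
|m| = √(5² + (-14)² + (-6)²) = √257 ≈ 16.03
|n| = √(17² + (-16)² + (-13)²) = √714 ≈ 26.72
cos θ = (m·n)/(|m||n|) = 387/(16.03·26.72) ≈ 0.9034
θ = arccos(0.9034) ≈ 25.39°

25.39°


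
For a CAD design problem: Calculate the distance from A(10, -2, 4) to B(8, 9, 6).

d = √[(x₂-x₁)² + (y₂-y₁)² + (z₂-z₁)²]
  = √[(-2)² + 11² + 2²]
  = √[4 + 121 + 4]
  = √129
  ≈ 11.36

11.36


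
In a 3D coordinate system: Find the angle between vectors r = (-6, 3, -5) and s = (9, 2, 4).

r·s = (-6)·9 + 3·2 + (-5)·4 = -54 + 6 - 20 = -68
|r| = √((-6)² + 3² + (-5)²) = √70 ≈ 8.367
|s| = √(9² + 2² + 4²) = √101 ≈ 10.05
cos θ = (r·s)/(|r||s|) = -68/(8.367·10.05) ≈ -0.8087
θ = arccos(-0.8087) ≈ 144°

144°


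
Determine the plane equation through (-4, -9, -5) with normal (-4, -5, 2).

The plane through P with normal n = (a, b, c) satisfies n·(r - P) = 0,
i.e. ax + by + cz = a·x₀ + b·y₀ + c·z₀.
d = (-4)·(-4) + (-5)·(-9) + 2·(-5)
  = 16 + 45 - 10
  = 51
Equation: -4x - 5y + 2z = 51

-4x - 5y + 2z = 51


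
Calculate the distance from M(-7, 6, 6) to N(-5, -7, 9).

d = √[(x₂-x₁)² + (y₂-y₁)² + (z₂-z₁)²]
  = √[2² + (-13)² + 3²]
  = √[4 + 169 + 9]
  = √182
  ≈ 13.49

13.49


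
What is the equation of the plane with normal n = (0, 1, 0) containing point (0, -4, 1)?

The plane through P with normal n = (a, b, c) satisfies n·(r - P) = 0,
i.e. ax + by + cz = a·x₀ + b·y₀ + c·z₀.
d = 0·0 + 1·(-4) + 0·1
  = 0 - 4 + 0
  = -4
Equation: y = -4

y = -4


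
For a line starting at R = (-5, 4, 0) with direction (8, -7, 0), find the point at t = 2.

P(t) = R + t·d
  = (-5 + 8·2, 4 + (-7)·2, 0 + 0·2)
  = (-5 + 16, 4 - 14, 0 + 0)
  = (11, -10, 0)

(11, -10, 0)


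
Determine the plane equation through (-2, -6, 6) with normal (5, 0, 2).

The plane through P with normal n = (a, b, c) satisfies n·(r - P) = 0,
i.e. ax + by + cz = a·x₀ + b·y₀ + c·z₀.
d = 5·(-2) + 0·(-6) + 2·6
  = -10 + 0 + 12
  = 2
Equation: 5x + 2z = 2

5x + 2z = 2


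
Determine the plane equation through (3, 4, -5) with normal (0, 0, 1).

The plane through P with normal n = (a, b, c) satisfies n·(r - P) = 0,
i.e. ax + by + cz = a·x₀ + b·y₀ + c·z₀.
d = 0·3 + 0·4 + 1·(-5)
  = 0 + 0 - 5
  = -5
Equation: z = -5

z = -5


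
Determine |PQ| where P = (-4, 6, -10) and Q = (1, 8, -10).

d = √[(x₂-x₁)² + (y₂-y₁)² + (z₂-z₁)²]
  = √[5² + 2² + 0²]
  = √[25 + 4 + 0]
  = √29
  ≈ 5.385

5.385


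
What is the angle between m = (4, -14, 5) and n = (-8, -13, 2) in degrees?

m·n = 4·(-8) + (-14)·(-13) + 5·2 = -32 + 182 + 10 = 160
|m| = √(4² + (-14)² + 5²) = √237 ≈ 15.39
|n| = √((-8)² + (-13)² + 2²) = √237 ≈ 15.39
cos θ = (m·n)/(|m||n|) = 160/(15.39·15.39) ≈ 0.6751
θ = arccos(0.6751) ≈ 47.54°

47.54°


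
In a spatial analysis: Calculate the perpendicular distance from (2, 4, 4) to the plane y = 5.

distance = |a·x₀ + b·y₀ + c·z₀ - d| / √(a² + b² + c²)
  = |0·2 + 1·4 + 0·4 - 5| / √(0² + 1² + 0²)
  = |0 + 4 + 0 - 5| / √(0 + 1 + 0)
  = |-1| / √1
  = 1 / 1
  ≈ 1

1


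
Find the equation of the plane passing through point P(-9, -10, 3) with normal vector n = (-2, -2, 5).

The plane through P with normal n = (a, b, c) satisfies n·(r - P) = 0,
i.e. ax + by + cz = a·x₀ + b·y₀ + c·z₀.
d = (-2)·(-9) + (-2)·(-10) + 5·3
  = 18 + 20 + 15
  = 53
Equation: -2x - 2y + 5z = 53

-2x - 2y + 5z = 53


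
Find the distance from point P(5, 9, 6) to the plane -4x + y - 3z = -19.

distance = |a·x₀ + b·y₀ + c·z₀ - d| / √(a² + b² + c²)
  = |(-4)·5 + 1·9 + (-3)·6 - (-19)| / √((-4)² + 1² + (-3)²)
  = |-20 + 9 - 18 + 19| / √(16 + 1 + 9)
  = |-10| / √26
  = 10 / 5.099
  ≈ 1.961

1.961


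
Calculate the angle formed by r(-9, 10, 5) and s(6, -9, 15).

r·s = (-9)·6 + 10·(-9) + 5·15 = -54 - 90 + 75 = -69
|r| = √((-9)² + 10² + 5²) = √206 ≈ 14.35
|s| = √(6² + (-9)² + 15²) = √342 ≈ 18.49
cos θ = (r·s)/(|r||s|) = -69/(14.35·18.49) ≈ -0.26
θ = arccos(-0.26) ≈ 105.1°

105.1°


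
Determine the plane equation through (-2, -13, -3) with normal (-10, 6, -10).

The plane through P with normal n = (a, b, c) satisfies n·(r - P) = 0,
i.e. ax + by + cz = a·x₀ + b·y₀ + c·z₀.
d = (-10)·(-2) + 6·(-13) + (-10)·(-3)
  = 20 - 78 + 30
  = -28
Equation: -10x + 6y - 10z = -28

-10x + 6y - 10z = -28


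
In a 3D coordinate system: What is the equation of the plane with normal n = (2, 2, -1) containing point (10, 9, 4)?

The plane through P with normal n = (a, b, c) satisfies n·(r - P) = 0,
i.e. ax + by + cz = a·x₀ + b·y₀ + c·z₀.
d = 2·10 + 2·9 + (-1)·4
  = 20 + 18 - 4
  = 34
Equation: 2x + 2y - z = 34

2x + 2y - z = 34


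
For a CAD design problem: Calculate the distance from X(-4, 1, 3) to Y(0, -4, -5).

d = √[(x₂-x₁)² + (y₂-y₁)² + (z₂-z₁)²]
  = √[4² + (-5)² + (-8)²]
  = √[16 + 25 + 64]
  = √105
  ≈ 10.25

10.25


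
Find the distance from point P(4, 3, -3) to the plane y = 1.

distance = |a·x₀ + b·y₀ + c·z₀ - d| / √(a² + b² + c²)
  = |0·4 + 1·3 + 0·(-3) - 1| / √(0² + 1² + 0²)
  = |0 + 3 + 0 - 1| / √(0 + 1 + 0)
  = |2| / √1
  = 2 / 1
  ≈ 2

2


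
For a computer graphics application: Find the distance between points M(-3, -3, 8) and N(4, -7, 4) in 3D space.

d = √[(x₂-x₁)² + (y₂-y₁)² + (z₂-z₁)²]
  = √[7² + (-4)² + (-4)²]
  = √[49 + 16 + 16]
  = √81
  ≈ 9

9


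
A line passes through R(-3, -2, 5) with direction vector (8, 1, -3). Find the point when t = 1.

P(t) = R + t·d
  = (-3 + 8·1, -2 + 1·1, 5 + (-3)·1)
  = (-3 + 8, -2 + 1, 5 - 3)
  = (5, -1, 2)

(5, -1, 2)


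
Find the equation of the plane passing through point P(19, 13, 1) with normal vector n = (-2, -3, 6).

The plane through P with normal n = (a, b, c) satisfies n·(r - P) = 0,
i.e. ax + by + cz = a·x₀ + b·y₀ + c·z₀.
d = (-2)·19 + (-3)·13 + 6·1
  = -38 - 39 + 6
  = -71
Equation: -2x - 3y + 6z = -71

-2x - 3y + 6z = -71


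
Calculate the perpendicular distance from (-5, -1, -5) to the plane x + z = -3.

distance = |a·x₀ + b·y₀ + c·z₀ - d| / √(a² + b² + c²)
  = |1·(-5) + 0·(-1) + 1·(-5) - (-3)| / √(1² + 0² + 1²)
  = |-5 + 0 - 5 + 3| / √(1 + 0 + 1)
  = |-7| / √2
  = 7 / 1.414
  ≈ 4.95

4.95


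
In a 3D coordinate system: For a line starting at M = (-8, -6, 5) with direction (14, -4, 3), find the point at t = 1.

P(t) = M + t·d
  = (-8 + 14·1, -6 + (-4)·1, 5 + 3·1)
  = (-8 + 14, -6 - 4, 5 + 3)
  = (6, -10, 8)

(6, -10, 8)


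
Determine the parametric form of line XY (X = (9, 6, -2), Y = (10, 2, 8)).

Direction vector d = Y - X = (10 - 9, 2 - 6, 8 + 2) = (1, -4, 10)
Parametric form r = X + t·d:
x = 9 + t, y = 6 - 4t, z = -2 + 10t

x = 9 + t, y = 6 - 4t, z = -2 + 10t


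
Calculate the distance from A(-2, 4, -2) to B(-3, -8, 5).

d = √[(x₂-x₁)² + (y₂-y₁)² + (z₂-z₁)²]
  = √[(-1)² + (-12)² + 7²]
  = √[1 + 144 + 49]
  = √194
  ≈ 13.93

13.93


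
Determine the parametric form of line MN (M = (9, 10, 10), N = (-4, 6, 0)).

Direction vector d = N - M = (-4 - 9, 6 - 10, 0 - 10) = (-13, -4, -10)
Parametric form r = M + t·d:
x = 9 - 13t, y = 10 - 4t, z = 10 - 10t

x = 9 - 13t, y = 10 - 4t, z = 10 - 10t


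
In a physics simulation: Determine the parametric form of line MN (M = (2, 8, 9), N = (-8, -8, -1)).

Direction vector d = N - M = (-8 - 2, -8 - 8, -1 - 9) = (-10, -16, -10)
Parametric form r = M + t·d:
x = 2 - 10t, y = 8 - 16t, z = 9 - 10t

x = 2 - 10t, y = 8 - 16t, z = 9 - 10t


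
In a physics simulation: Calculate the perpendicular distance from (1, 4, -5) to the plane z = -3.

distance = |a·x₀ + b·y₀ + c·z₀ - d| / √(a² + b² + c²)
  = |0·1 + 0·4 + 1·(-5) - (-3)| / √(0² + 0² + 1²)
  = |0 + 0 - 5 + 3| / √(0 + 0 + 1)
  = |-2| / √1
  = 2 / 1
  ≈ 2

2


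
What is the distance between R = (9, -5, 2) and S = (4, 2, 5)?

d = √[(x₂-x₁)² + (y₂-y₁)² + (z₂-z₁)²]
  = √[(-5)² + 7² + 3²]
  = √[25 + 49 + 9]
  = √83
  ≈ 9.11

9.11


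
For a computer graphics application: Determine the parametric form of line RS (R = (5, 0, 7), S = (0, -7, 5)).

Direction vector d = S - R = (0 - 5, -7 + 0, 5 - 7) = (-5, -7, -2)
Parametric form r = R + t·d:
x = 5 - 5t, y = 0 - 7t, z = 7 - 2t

x = 5 - 5t, y = 0 - 7t, z = 7 - 2t


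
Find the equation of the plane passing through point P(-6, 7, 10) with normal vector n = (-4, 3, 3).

The plane through P with normal n = (a, b, c) satisfies n·(r - P) = 0,
i.e. ax + by + cz = a·x₀ + b·y₀ + c·z₀.
d = (-4)·(-6) + 3·7 + 3·10
  = 24 + 21 + 30
  = 75
Equation: -4x + 3y + 3z = 75

-4x + 3y + 3z = 75


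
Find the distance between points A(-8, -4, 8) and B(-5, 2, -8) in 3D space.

d = √[(x₂-x₁)² + (y₂-y₁)² + (z₂-z₁)²]
  = √[3² + 6² + (-16)²]
  = √[9 + 36 + 256]
  = √301
  ≈ 17.35

17.35


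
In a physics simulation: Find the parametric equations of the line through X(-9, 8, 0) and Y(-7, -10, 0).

Direction vector d = Y - X = (-7 + 9, -10 - 8, 0 + 0) = (2, -18, 0)
Parametric form r = X + t·d:
x = -9 + 2t, y = 8 - 18t, z = 0

x = -9 + 2t, y = 8 - 18t, z = 0


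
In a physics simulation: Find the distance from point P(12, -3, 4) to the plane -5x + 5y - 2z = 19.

distance = |a·x₀ + b·y₀ + c·z₀ - d| / √(a² + b² + c²)
  = |(-5)·12 + 5·(-3) + (-2)·4 - 19| / √((-5)² + 5² + (-2)²)
  = |-60 - 15 - 8 - 19| / √(25 + 25 + 4)
  = |-102| / √54
  = 102 / 7.348
  ≈ 13.88

13.88


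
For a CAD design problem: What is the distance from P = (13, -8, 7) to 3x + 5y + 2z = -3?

distance = |a·x₀ + b·y₀ + c·z₀ - d| / √(a² + b² + c²)
  = |3·13 + 5·(-8) + 2·7 - (-3)| / √(3² + 5² + 2²)
  = |39 - 40 + 14 + 3| / √(9 + 25 + 4)
  = |16| / √38
  = 16 / 6.164
  ≈ 2.596

2.596


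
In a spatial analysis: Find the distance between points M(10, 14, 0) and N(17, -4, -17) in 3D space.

d = √[(x₂-x₁)² + (y₂-y₁)² + (z₂-z₁)²]
  = √[7² + (-18)² + (-17)²]
  = √[49 + 324 + 289]
  = √662
  ≈ 25.73

25.73


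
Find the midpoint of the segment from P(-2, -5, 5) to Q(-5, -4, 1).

M = ((x₁+x₂)/2, (y₁+y₂)/2, (z₁+z₂)/2)
  = ((-2 - 5)/2, (-5 - 4)/2, (5 + 1)/2)
  = (-7/2, -9/2, 6/2)
  = (-3.5, -4.5, 3)

(-3.5, -4.5, 3)


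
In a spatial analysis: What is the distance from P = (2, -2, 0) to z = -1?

distance = |a·x₀ + b·y₀ + c·z₀ - d| / √(a² + b² + c²)
  = |0·2 + 0·(-2) + 1·0 - (-1)| / √(0² + 0² + 1²)
  = |0 + 0 + 0 + 1| / √(0 + 0 + 1)
  = |1| / √1
  = 1 / 1
  ≈ 1

1


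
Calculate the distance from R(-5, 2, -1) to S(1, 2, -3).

d = √[(x₂-x₁)² + (y₂-y₁)² + (z₂-z₁)²]
  = √[6² + 0² + (-2)²]
  = √[36 + 0 + 4]
  = √40
  ≈ 6.325

6.325


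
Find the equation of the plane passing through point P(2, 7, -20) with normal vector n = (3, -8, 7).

The plane through P with normal n = (a, b, c) satisfies n·(r - P) = 0,
i.e. ax + by + cz = a·x₀ + b·y₀ + c·z₀.
d = 3·2 + (-8)·7 + 7·(-20)
  = 6 - 56 - 140
  = -190
Equation: 3x - 8y + 7z = -190

3x - 8y + 7z = -190


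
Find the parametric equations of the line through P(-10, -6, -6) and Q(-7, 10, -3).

Direction vector d = Q - P = (-7 + 10, 10 + 6, -3 + 6) = (3, 16, 3)
Parametric form r = P + t·d:
x = -10 + 3t, y = -6 + 16t, z = -6 + 3t

x = -10 + 3t, y = -6 + 16t, z = -6 + 3t


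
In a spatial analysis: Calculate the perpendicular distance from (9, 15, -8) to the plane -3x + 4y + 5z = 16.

distance = |a·x₀ + b·y₀ + c·z₀ - d| / √(a² + b² + c²)
  = |(-3)·9 + 4·15 + 5·(-8) - 16| / √((-3)² + 4² + 5²)
  = |-27 + 60 - 40 - 16| / √(9 + 16 + 25)
  = |-23| / √50
  = 23 / 7.071
  ≈ 3.253

3.253


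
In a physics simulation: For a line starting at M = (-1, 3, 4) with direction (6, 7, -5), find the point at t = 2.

P(t) = M + t·d
  = (-1 + 6·2, 3 + 7·2, 4 + (-5)·2)
  = (-1 + 12, 3 + 14, 4 - 10)
  = (11, 17, -6)

(11, 17, -6)


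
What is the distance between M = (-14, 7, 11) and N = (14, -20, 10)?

d = √[(x₂-x₁)² + (y₂-y₁)² + (z₂-z₁)²]
  = √[28² + (-27)² + (-1)²]
  = √[784 + 729 + 1]
  = √1514
  ≈ 38.91

38.91


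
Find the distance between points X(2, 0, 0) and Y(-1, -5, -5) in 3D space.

d = √[(x₂-x₁)² + (y₂-y₁)² + (z₂-z₁)²]
  = √[(-3)² + (-5)² + (-5)²]
  = √[9 + 25 + 25]
  = √59
  ≈ 7.681

7.681


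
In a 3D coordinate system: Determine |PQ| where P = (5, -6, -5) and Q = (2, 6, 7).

d = √[(x₂-x₁)² + (y₂-y₁)² + (z₂-z₁)²]
  = √[(-3)² + 12² + 12²]
  = √[9 + 144 + 144]
  = √297
  ≈ 17.23

17.23


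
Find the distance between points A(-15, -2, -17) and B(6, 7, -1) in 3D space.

d = √[(x₂-x₁)² + (y₂-y₁)² + (z₂-z₁)²]
  = √[21² + 9² + 16²]
  = √[441 + 81 + 256]
  = √778
  ≈ 27.89

27.89


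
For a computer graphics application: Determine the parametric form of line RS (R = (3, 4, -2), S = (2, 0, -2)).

Direction vector d = S - R = (2 - 3, 0 - 4, -2 + 2) = (-1, -4, 0)
Parametric form r = R + t·d:
x = 3 - t, y = 4 - 4t, z = -2

x = 3 - t, y = 4 - 4t, z = -2


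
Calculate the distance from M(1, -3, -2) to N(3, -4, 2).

d = √[(x₂-x₁)² + (y₂-y₁)² + (z₂-z₁)²]
  = √[2² + (-1)² + 4²]
  = √[4 + 1 + 16]
  = √21
  ≈ 4.583

4.583


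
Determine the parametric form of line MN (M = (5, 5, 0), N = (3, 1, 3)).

Direction vector d = N - M = (3 - 5, 1 - 5, 3 + 0) = (-2, -4, 3)
Parametric form r = M + t·d:
x = 5 - 2t, y = 5 - 4t, z = 0 + 3t

x = 5 - 2t, y = 5 - 4t, z = 0 + 3t


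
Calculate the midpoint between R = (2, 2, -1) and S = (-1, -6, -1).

M = ((x₁+x₂)/2, (y₁+y₂)/2, (z₁+z₂)/2)
  = ((2 - 1)/2, (2 - 6)/2, (-1 - 1)/2)
  = (1/2, -4/2, -2/2)
  = (0.5, -2, -1)

(0.5, -2, -1)


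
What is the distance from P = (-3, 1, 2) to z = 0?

distance = |a·x₀ + b·y₀ + c·z₀ - d| / √(a² + b² + c²)
  = |0·(-3) + 0·1 + 1·2 - 0| / √(0² + 0² + 1²)
  = |0 + 0 + 2 + 0| / √(0 + 0 + 1)
  = |2| / √1
  = 2 / 1
  ≈ 2

2


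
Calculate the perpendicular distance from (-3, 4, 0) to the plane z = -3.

distance = |a·x₀ + b·y₀ + c·z₀ - d| / √(a² + b² + c²)
  = |0·(-3) + 0·4 + 1·0 - (-3)| / √(0² + 0² + 1²)
  = |0 + 0 + 0 + 3| / √(0 + 0 + 1)
  = |3| / √1
  = 3 / 1
  ≈ 3

3


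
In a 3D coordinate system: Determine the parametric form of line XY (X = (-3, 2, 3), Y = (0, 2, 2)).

Direction vector d = Y - X = (0 + 3, 2 - 2, 2 - 3) = (3, 0, -1)
Parametric form r = X + t·d:
x = -3 + 3t, y = 2, z = 3 - t

x = -3 + 3t, y = 2, z = 3 - t


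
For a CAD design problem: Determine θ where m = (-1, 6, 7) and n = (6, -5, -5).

m·n = (-1)·6 + 6·(-5) + 7·(-5) = -6 - 30 - 35 = -71
|m| = √((-1)² + 6² + 7²) = √86 ≈ 9.274
|n| = √(6² + (-5)² + (-5)²) = √86 ≈ 9.274
cos θ = (m·n)/(|m||n|) = -71/(9.274·9.274) ≈ -0.8256
θ = arccos(-0.8256) ≈ 145.6°

145.6°


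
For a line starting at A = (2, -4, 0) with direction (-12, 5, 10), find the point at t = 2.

P(t) = A + t·d
  = (2 + (-12)·2, -4 + 5·2, 0 + 10·2)
  = (2 - 24, -4 + 10, 0 + 20)
  = (-22, 6, 20)

(-22, 6, 20)


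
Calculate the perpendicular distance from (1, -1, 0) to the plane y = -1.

distance = |a·x₀ + b·y₀ + c·z₀ - d| / √(a² + b² + c²)
  = |0·1 + 1·(-1) + 0·0 - (-1)| / √(0² + 1² + 0²)
  = |0 - 1 + 0 + 1| / √(0 + 1 + 0)
  = |0| / √1
  = 0 / 1
  ≈ 0

0


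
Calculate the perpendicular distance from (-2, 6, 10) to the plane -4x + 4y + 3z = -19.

distance = |a·x₀ + b·y₀ + c·z₀ - d| / √(a² + b² + c²)
  = |(-4)·(-2) + 4·6 + 3·10 - (-19)| / √((-4)² + 4² + 3²)
  = |8 + 24 + 30 + 19| / √(16 + 16 + 9)
  = |81| / √41
  = 81 / 6.403
  ≈ 12.65

12.65


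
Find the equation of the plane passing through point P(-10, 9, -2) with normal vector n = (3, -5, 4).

The plane through P with normal n = (a, b, c) satisfies n·(r - P) = 0,
i.e. ax + by + cz = a·x₀ + b·y₀ + c·z₀.
d = 3·(-10) + (-5)·9 + 4·(-2)
  = -30 - 45 - 8
  = -83
Equation: 3x - 5y + 4z = -83

3x - 5y + 4z = -83


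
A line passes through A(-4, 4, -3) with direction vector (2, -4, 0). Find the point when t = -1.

P(t) = A + t·d
  = (-4 + 2·(-1), 4 + (-4)·(-1), -3 + 0·(-1))
  = (-4 - 2, 4 + 4, -3 + 0)
  = (-6, 8, -3)

(-6, 8, -3)


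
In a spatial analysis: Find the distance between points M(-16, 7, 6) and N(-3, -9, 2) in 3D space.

d = √[(x₂-x₁)² + (y₂-y₁)² + (z₂-z₁)²]
  = √[13² + (-16)² + (-4)²]
  = √[169 + 256 + 16]
  = √441
  ≈ 21

21


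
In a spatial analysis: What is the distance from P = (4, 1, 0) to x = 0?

distance = |a·x₀ + b·y₀ + c·z₀ - d| / √(a² + b² + c²)
  = |1·4 + 0·1 + 0·0 - 0| / √(1² + 0² + 0²)
  = |4 + 0 + 0 + 0| / √(1 + 0 + 0)
  = |4| / √1
  = 4 / 1
  ≈ 4

4


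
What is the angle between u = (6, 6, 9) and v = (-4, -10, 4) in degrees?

u·v = 6·(-4) + 6·(-10) + 9·4 = -24 - 60 + 36 = -48
|u| = √(6² + 6² + 9²) = √153 ≈ 12.37
|v| = √((-4)² + (-10)² + 4²) = √132 ≈ 11.49
cos θ = (u·v)/(|u||v|) = -48/(12.37·11.49) ≈ -0.3378
θ = arccos(-0.3378) ≈ 109.7°

109.7°


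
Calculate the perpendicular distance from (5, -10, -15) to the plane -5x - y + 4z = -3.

distance = |a·x₀ + b·y₀ + c·z₀ - d| / √(a² + b² + c²)
  = |(-5)·5 + (-1)·(-10) + 4·(-15) - (-3)| / √((-5)² + (-1)² + 4²)
  = |-25 + 10 - 60 + 3| / √(25 + 1 + 16)
  = |-72| / √42
  = 72 / 6.481
  ≈ 11.11

11.11


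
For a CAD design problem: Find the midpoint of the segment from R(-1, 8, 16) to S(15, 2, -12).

M = ((x₁+x₂)/2, (y₁+y₂)/2, (z₁+z₂)/2)
  = ((-1 + 15)/2, (8 + 2)/2, (16 - 12)/2)
  = (14/2, 10/2, 4/2)
  = (7, 5, 2)

(7, 5, 2)


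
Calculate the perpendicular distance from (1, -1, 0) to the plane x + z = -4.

distance = |a·x₀ + b·y₀ + c·z₀ - d| / √(a² + b² + c²)
  = |1·1 + 0·(-1) + 1·0 - (-4)| / √(1² + 0² + 1²)
  = |1 + 0 + 0 + 4| / √(1 + 0 + 1)
  = |5| / √2
  = 5 / 1.414
  ≈ 3.536

3.536


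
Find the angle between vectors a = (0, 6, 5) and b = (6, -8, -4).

a·b = 0·6 + 6·(-8) + 5·(-4) = 0 - 48 - 20 = -68
|a| = √(0² + 6² + 5²) = √61 ≈ 7.81
|b| = √(6² + (-8)² + (-4)²) = √116 ≈ 10.77
cos θ = (a·b)/(|a||b|) = -68/(7.81·10.77) ≈ -0.8084
θ = arccos(-0.8084) ≈ 143.9°

143.9°


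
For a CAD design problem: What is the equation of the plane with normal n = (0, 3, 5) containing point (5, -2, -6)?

The plane through P with normal n = (a, b, c) satisfies n·(r - P) = 0,
i.e. ax + by + cz = a·x₀ + b·y₀ + c·z₀.
d = 0·5 + 3·(-2) + 5·(-6)
  = 0 - 6 - 30
  = -36
Equation: 3y + 5z = -36

3y + 5z = -36


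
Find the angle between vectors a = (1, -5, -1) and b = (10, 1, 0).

a·b = 1·10 + (-5)·1 + (-1)·0 = 10 - 5 + 0 = 5
|a| = √(1² + (-5)² + (-1)²) = √27 ≈ 5.196
|b| = √(10² + 1² + 0²) = √101 ≈ 10.05
cos θ = (a·b)/(|a||b|) = 5/(5.196·10.05) ≈ 0.09575
θ = arccos(0.09575) ≈ 84.51°

84.51°


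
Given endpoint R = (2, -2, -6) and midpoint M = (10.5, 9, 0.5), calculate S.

S = 2M - R
  = (2·10.5 - 2, 2·9 - (-2), 2·0.5 - (-6))
  = (21 - 2, 18 + 2, 1 + 6)
  = (19, 20, 7)

(19, 20, 7)


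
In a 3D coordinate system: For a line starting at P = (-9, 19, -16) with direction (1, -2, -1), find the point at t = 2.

P(t) = P + t·d
  = (-9 + 1·2, 19 + (-2)·2, -16 + (-1)·2)
  = (-9 + 2, 19 - 4, -16 - 2)
  = (-7, 15, -18)

(-7, 15, -18)


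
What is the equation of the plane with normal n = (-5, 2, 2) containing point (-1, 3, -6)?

The plane through P with normal n = (a, b, c) satisfies n·(r - P) = 0,
i.e. ax + by + cz = a·x₀ + b·y₀ + c·z₀.
d = (-5)·(-1) + 2·3 + 2·(-6)
  = 5 + 6 - 12
  = -1
Equation: -5x + 2y + 2z = -1

-5x + 2y + 2z = -1


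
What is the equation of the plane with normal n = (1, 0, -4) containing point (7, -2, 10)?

The plane through P with normal n = (a, b, c) satisfies n·(r - P) = 0,
i.e. ax + by + cz = a·x₀ + b·y₀ + c·z₀.
d = 1·7 + 0·(-2) + (-4)·10
  = 7 + 0 - 40
  = -33
Equation: x - 4z = -33

x - 4z = -33


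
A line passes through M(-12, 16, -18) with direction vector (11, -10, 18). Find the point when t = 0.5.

P(t) = M + t·d
  = (-12 + 11·0.5, 16 + (-10)·0.5, -18 + 18·0.5)
  = (-12 + 5.5, 16 - 5, -18 + 9)
  = (-6.5, 11, -9)

(-6.5, 11, -9)


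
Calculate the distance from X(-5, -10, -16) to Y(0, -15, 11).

d = √[(x₂-x₁)² + (y₂-y₁)² + (z₂-z₁)²]
  = √[5² + (-5)² + 27²]
  = √[25 + 25 + 729]
  = √779
  ≈ 27.91

27.91


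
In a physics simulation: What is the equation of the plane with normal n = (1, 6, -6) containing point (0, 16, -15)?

The plane through P with normal n = (a, b, c) satisfies n·(r - P) = 0,
i.e. ax + by + cz = a·x₀ + b·y₀ + c·z₀.
d = 1·0 + 6·16 + (-6)·(-15)
  = 0 + 96 + 90
  = 186
Equation: x + 6y - 6z = 186

x + 6y - 6z = 186


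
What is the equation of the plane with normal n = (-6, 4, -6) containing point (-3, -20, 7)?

The plane through P with normal n = (a, b, c) satisfies n·(r - P) = 0,
i.e. ax + by + cz = a·x₀ + b·y₀ + c·z₀.
d = (-6)·(-3) + 4·(-20) + (-6)·7
  = 18 - 80 - 42
  = -104
Equation: -6x + 4y - 6z = -104

-6x + 4y - 6z = -104


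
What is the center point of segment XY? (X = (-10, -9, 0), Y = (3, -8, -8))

M = ((x₁+x₂)/2, (y₁+y₂)/2, (z₁+z₂)/2)
  = ((-10 + 3)/2, (-9 - 8)/2, (0 - 8)/2)
  = (-7/2, -17/2, -8/2)
  = (-3.5, -8.5, -4)

(-3.5, -8.5, -4)


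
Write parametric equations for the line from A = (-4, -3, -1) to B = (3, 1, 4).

Direction vector d = B - A = (3 + 4, 1 + 3, 4 + 1) = (7, 4, 5)
Parametric form r = A + t·d:
x = -4 + 7t, y = -3 + 4t, z = -1 + 5t

x = -4 + 7t, y = -3 + 4t, z = -1 + 5t


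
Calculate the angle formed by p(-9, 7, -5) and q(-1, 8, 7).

p·q = (-9)·(-1) + 7·8 + (-5)·7 = 9 + 56 - 35 = 30
|p| = √((-9)² + 7² + (-5)²) = √155 ≈ 12.45
|q| = √((-1)² + 8² + 7²) = √114 ≈ 10.68
cos θ = (p·q)/(|p||q|) = 30/(12.45·10.68) ≈ 0.2257
θ = arccos(0.2257) ≈ 76.96°

76.96°


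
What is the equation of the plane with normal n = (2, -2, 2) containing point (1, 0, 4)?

The plane through P with normal n = (a, b, c) satisfies n·(r - P) = 0,
i.e. ax + by + cz = a·x₀ + b·y₀ + c·z₀.
d = 2·1 + (-2)·0 + 2·4
  = 2 + 0 + 8
  = 10
Equation: 2x - 2y + 2z = 10

2x - 2y + 2z = 10


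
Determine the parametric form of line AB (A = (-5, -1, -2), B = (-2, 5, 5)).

Direction vector d = B - A = (-2 + 5, 5 + 1, 5 + 2) = (3, 6, 7)
Parametric form r = A + t·d:
x = -5 + 3t, y = -1 + 6t, z = -2 + 7t

x = -5 + 3t, y = -1 + 6t, z = -2 + 7t


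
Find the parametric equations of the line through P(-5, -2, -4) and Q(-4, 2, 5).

Direction vector d = Q - P = (-4 + 5, 2 + 2, 5 + 4) = (1, 4, 9)
Parametric form r = P + t·d:
x = -5 + t, y = -2 + 4t, z = -4 + 9t

x = -5 + t, y = -2 + 4t, z = -4 + 9t


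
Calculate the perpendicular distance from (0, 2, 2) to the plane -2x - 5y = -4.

distance = |a·x₀ + b·y₀ + c·z₀ - d| / √(a² + b² + c²)
  = |(-2)·0 + (-5)·2 + 0·2 - (-4)| / √((-2)² + (-5)² + 0²)
  = |0 - 10 + 0 + 4| / √(4 + 25 + 0)
  = |-6| / √29
  = 6 / 5.385
  ≈ 1.114

1.114


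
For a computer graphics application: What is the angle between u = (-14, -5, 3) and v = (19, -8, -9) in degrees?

u·v = (-14)·19 + (-5)·(-8) + 3·(-9) = -266 + 40 - 27 = -253
|u| = √((-14)² + (-5)² + 3²) = √230 ≈ 15.17
|v| = √(19² + (-8)² + (-9)²) = √506 ≈ 22.49
cos θ = (u·v)/(|u||v|) = -253/(15.17·22.49) ≈ -0.7416
θ = arccos(-0.7416) ≈ 137.9°

137.9°


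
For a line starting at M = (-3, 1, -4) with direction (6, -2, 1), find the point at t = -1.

P(t) = M + t·d
  = (-3 + 6·(-1), 1 + (-2)·(-1), -4 + 1·(-1))
  = (-3 - 6, 1 + 2, -4 - 1)
  = (-9, 3, -5)

(-9, 3, -5)


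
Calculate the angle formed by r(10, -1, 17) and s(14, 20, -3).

r·s = 10·14 + (-1)·20 + 17·(-3) = 140 - 20 - 51 = 69
|r| = √(10² + (-1)² + 17²) = √390 ≈ 19.75
|s| = √(14² + 20² + (-3)²) = √605 ≈ 24.6
cos θ = (r·s)/(|r||s|) = 69/(19.75·24.6) ≈ 0.142
θ = arccos(0.142) ≈ 81.83°

81.83°


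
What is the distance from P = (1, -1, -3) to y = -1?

distance = |a·x₀ + b·y₀ + c·z₀ - d| / √(a² + b² + c²)
  = |0·1 + 1·(-1) + 0·(-3) - (-1)| / √(0² + 1² + 0²)
  = |0 - 1 + 0 + 1| / √(0 + 1 + 0)
  = |0| / √1
  = 0 / 1
  ≈ 0

0


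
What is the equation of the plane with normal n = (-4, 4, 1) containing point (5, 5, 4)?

The plane through P with normal n = (a, b, c) satisfies n·(r - P) = 0,
i.e. ax + by + cz = a·x₀ + b·y₀ + c·z₀.
d = (-4)·5 + 4·5 + 1·4
  = -20 + 20 + 4
  = 4
Equation: -4x + 4y + z = 4

-4x + 4y + z = 4


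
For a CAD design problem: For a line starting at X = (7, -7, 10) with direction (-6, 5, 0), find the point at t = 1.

P(t) = X + t·d
  = (7 + (-6)·1, -7 + 5·1, 10 + 0·1)
  = (7 - 6, -7 + 5, 10 + 0)
  = (1, -2, 10)

(1, -2, 10)


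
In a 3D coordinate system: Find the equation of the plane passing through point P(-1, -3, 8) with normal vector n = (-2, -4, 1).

The plane through P with normal n = (a, b, c) satisfies n·(r - P) = 0,
i.e. ax + by + cz = a·x₀ + b·y₀ + c·z₀.
d = (-2)·(-1) + (-4)·(-3) + 1·8
  = 2 + 12 + 8
  = 22
Equation: -2x - 4y + z = 22

-2x - 4y + z = 22


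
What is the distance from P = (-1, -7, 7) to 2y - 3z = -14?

distance = |a·x₀ + b·y₀ + c·z₀ - d| / √(a² + b² + c²)
  = |0·(-1) + 2·(-7) + (-3)·7 - (-14)| / √(0² + 2² + (-3)²)
  = |0 - 14 - 21 + 14| / √(0 + 4 + 9)
  = |-21| / √13
  = 21 / 3.606
  ≈ 5.824

5.824


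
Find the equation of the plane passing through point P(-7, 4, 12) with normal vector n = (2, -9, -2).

The plane through P with normal n = (a, b, c) satisfies n·(r - P) = 0,
i.e. ax + by + cz = a·x₀ + b·y₀ + c·z₀.
d = 2·(-7) + (-9)·4 + (-2)·12
  = -14 - 36 - 24
  = -74
Equation: 2x - 9y - 2z = -74

2x - 9y - 2z = -74


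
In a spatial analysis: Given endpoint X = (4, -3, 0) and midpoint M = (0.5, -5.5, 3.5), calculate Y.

Y = 2M - X
  = (2·0.5 - 4, 2·(-5.5) - (-3), 2·3.5 - 0)
  = (1 - 4, -11 + 3, 7 + 0)
  = (-3, -8, 7)

(-3, -8, 7)


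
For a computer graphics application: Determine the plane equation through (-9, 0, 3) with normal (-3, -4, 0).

The plane through P with normal n = (a, b, c) satisfies n·(r - P) = 0,
i.e. ax + by + cz = a·x₀ + b·y₀ + c·z₀.
d = (-3)·(-9) + (-4)·0 + 0·3
  = 27 + 0 + 0
  = 27
Equation: -3x - 4y = 27

-3x - 4y = 27


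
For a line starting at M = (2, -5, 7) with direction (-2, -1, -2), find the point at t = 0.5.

P(t) = M + t·d
  = (2 + (-2)·0.5, -5 + (-1)·0.5, 7 + (-2)·0.5)
  = (2 - 1, -5 - 0.5, 7 - 1)
  = (1, -5.5, 6)

(1, -5.5, 6)


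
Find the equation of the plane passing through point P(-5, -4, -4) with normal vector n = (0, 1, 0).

The plane through P with normal n = (a, b, c) satisfies n·(r - P) = 0,
i.e. ax + by + cz = a·x₀ + b·y₀ + c·z₀.
d = 0·(-5) + 1·(-4) + 0·(-4)
  = 0 - 4 + 0
  = -4
Equation: y = -4

y = -4


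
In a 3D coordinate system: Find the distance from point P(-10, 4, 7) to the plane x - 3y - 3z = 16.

distance = |a·x₀ + b·y₀ + c·z₀ - d| / √(a² + b² + c²)
  = |1·(-10) + (-3)·4 + (-3)·7 - 16| / √(1² + (-3)² + (-3)²)
  = |-10 - 12 - 21 - 16| / √(1 + 9 + 9)
  = |-59| / √19
  = 59 / 4.359
  ≈ 13.54

13.54


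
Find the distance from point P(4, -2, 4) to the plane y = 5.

distance = |a·x₀ + b·y₀ + c·z₀ - d| / √(a² + b² + c²)
  = |0·4 + 1·(-2) + 0·4 - 5| / √(0² + 1² + 0²)
  = |0 - 2 + 0 - 5| / √(0 + 1 + 0)
  = |-7| / √1
  = 7 / 1
  ≈ 7

7


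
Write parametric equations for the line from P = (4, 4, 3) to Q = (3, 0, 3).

Direction vector d = Q - P = (3 - 4, 0 - 4, 3 - 3) = (-1, -4, 0)
Parametric form r = P + t·d:
x = 4 - t, y = 4 - 4t, z = 3

x = 4 - t, y = 4 - 4t, z = 3


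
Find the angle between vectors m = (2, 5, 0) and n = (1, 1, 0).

m·n = 2·1 + 5·1 + 0·0 = 2 + 5 + 0 = 7
|m| = √(2² + 5² + 0²) = √29 ≈ 5.385
|n| = √(1² + 1² + 0²) = √2 ≈ 1.414
cos θ = (m·n)/(|m||n|) = 7/(5.385·1.414) ≈ 0.9191
θ = arccos(0.9191) ≈ 23.2°

23.2°


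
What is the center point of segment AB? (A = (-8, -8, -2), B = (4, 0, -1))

M = ((x₁+x₂)/2, (y₁+y₂)/2, (z₁+z₂)/2)
  = ((-8 + 4)/2, (-8 + 0)/2, (-2 - 1)/2)
  = (-4/2, -8/2, -3/2)
  = (-2, -4, -1.5)

(-2, -4, -1.5)


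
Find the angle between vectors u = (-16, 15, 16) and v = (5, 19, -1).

u·v = (-16)·5 + 15·19 + 16·(-1) = -80 + 285 - 16 = 189
|u| = √((-16)² + 15² + 16²) = √737 ≈ 27.15
|v| = √(5² + 19² + (-1)²) = √387 ≈ 19.67
cos θ = (u·v)/(|u||v|) = 189/(27.15·19.67) ≈ 0.3539
θ = arccos(0.3539) ≈ 69.27°

69.27°


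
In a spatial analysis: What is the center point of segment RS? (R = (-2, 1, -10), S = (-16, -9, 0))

M = ((x₁+x₂)/2, (y₁+y₂)/2, (z₁+z₂)/2)
  = ((-2 - 16)/2, (1 - 9)/2, (-10 + 0)/2)
  = (-18/2, -8/2, -10/2)
  = (-9, -4, -5)

(-9, -4, -5)


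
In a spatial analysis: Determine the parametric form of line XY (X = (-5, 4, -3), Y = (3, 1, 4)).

Direction vector d = Y - X = (3 + 5, 1 - 4, 4 + 3) = (8, -3, 7)
Parametric form r = X + t·d:
x = -5 + 8t, y = 4 - 3t, z = -3 + 7t

x = -5 + 8t, y = 4 - 3t, z = -3 + 7t


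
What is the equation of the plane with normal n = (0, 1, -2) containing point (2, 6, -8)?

The plane through P with normal n = (a, b, c) satisfies n·(r - P) = 0,
i.e. ax + by + cz = a·x₀ + b·y₀ + c·z₀.
d = 0·2 + 1·6 + (-2)·(-8)
  = 0 + 6 + 16
  = 22
Equation: y - 2z = 22

y - 2z = 22


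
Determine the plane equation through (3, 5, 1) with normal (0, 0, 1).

The plane through P with normal n = (a, b, c) satisfies n·(r - P) = 0,
i.e. ax + by + cz = a·x₀ + b·y₀ + c·z₀.
d = 0·3 + 0·5 + 1·1
  = 0 + 0 + 1
  = 1
Equation: z = 1

z = 1


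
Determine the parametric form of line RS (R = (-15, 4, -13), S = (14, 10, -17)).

Direction vector d = S - R = (14 + 15, 10 - 4, -17 + 13) = (29, 6, -4)
Parametric form r = R + t·d:
x = -15 + 29t, y = 4 + 6t, z = -13 - 4t

x = -15 + 29t, y = 4 + 6t, z = -13 - 4t


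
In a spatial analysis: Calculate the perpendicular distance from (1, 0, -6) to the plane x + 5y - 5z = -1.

distance = |a·x₀ + b·y₀ + c·z₀ - d| / √(a² + b² + c²)
  = |1·1 + 5·0 + (-5)·(-6) - (-1)| / √(1² + 5² + (-5)²)
  = |1 + 0 + 30 + 1| / √(1 + 25 + 25)
  = |32| / √51
  = 32 / 7.141
  ≈ 4.481

4.481


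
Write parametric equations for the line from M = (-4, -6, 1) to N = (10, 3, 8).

Direction vector d = N - M = (10 + 4, 3 + 6, 8 - 1) = (14, 9, 7)
Parametric form r = M + t·d:
x = -4 + 14t, y = -6 + 9t, z = 1 + 7t

x = -4 + 14t, y = -6 + 9t, z = 1 + 7t


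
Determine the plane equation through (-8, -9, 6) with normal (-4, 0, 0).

The plane through P with normal n = (a, b, c) satisfies n·(r - P) = 0,
i.e. ax + by + cz = a·x₀ + b·y₀ + c·z₀.
d = (-4)·(-8) + 0·(-9) + 0·6
  = 32 + 0 + 0
  = 32
Equation: -4x = 32

-4x = 32


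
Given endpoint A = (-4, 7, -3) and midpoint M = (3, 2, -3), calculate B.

B = 2M - A
  = (2·3 - (-4), 2·2 - 7, 2·(-3) - (-3))
  = (6 + 4, 4 - 7, -6 + 3)
  = (10, -3, -3)

(10, -3, -3)


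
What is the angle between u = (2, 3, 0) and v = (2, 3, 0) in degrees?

u·v = 2·2 + 3·3 + 0·0 = 4 + 9 + 0 = 13
|u| = √(2² + 3² + 0²) = √13 ≈ 3.606
|v| = √(2² + 3² + 0²) = √13 ≈ 3.606
cos θ = (u·v)/(|u||v|) = 13/(3.606·3.606) ≈ 1
θ = arccos(1) ≈ 0°

0°


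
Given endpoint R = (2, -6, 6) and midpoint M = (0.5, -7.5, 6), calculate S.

S = 2M - R
  = (2·0.5 - 2, 2·(-7.5) - (-6), 2·6 - 6)
  = (1 - 2, -15 + 6, 12 - 6)
  = (-1, -9, 6)

(-1, -9, 6)


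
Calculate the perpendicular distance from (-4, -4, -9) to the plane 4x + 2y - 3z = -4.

distance = |a·x₀ + b·y₀ + c·z₀ - d| / √(a² + b² + c²)
  = |4·(-4) + 2·(-4) + (-3)·(-9) - (-4)| / √(4² + 2² + (-3)²)
  = |-16 - 8 + 27 + 4| / √(16 + 4 + 9)
  = |7| / √29
  = 7 / 5.385
  ≈ 1.3

1.3


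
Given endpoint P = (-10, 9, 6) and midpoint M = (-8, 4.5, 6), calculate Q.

Q = 2M - P
  = (2·(-8) - (-10), 2·4.5 - 9, 2·6 - 6)
  = (-16 + 10, 9 - 9, 12 - 6)
  = (-6, 0, 6)

(-6, 0, 6)


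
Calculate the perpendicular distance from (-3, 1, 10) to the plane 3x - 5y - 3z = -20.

distance = |a·x₀ + b·y₀ + c·z₀ - d| / √(a² + b² + c²)
  = |3·(-3) + (-5)·1 + (-3)·10 - (-20)| / √(3² + (-5)² + (-3)²)
  = |-9 - 5 - 30 + 20| / √(9 + 25 + 9)
  = |-24| / √43
  = 24 / 6.557
  ≈ 3.66

3.66


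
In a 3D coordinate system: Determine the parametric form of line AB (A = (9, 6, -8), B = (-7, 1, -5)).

Direction vector d = B - A = (-7 - 9, 1 - 6, -5 + 8) = (-16, -5, 3)
Parametric form r = A + t·d:
x = 9 - 16t, y = 6 - 5t, z = -8 + 3t

x = 9 - 16t, y = 6 - 5t, z = -8 + 3t


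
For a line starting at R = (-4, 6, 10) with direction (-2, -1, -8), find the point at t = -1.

P(t) = R + t·d
  = (-4 + (-2)·(-1), 6 + (-1)·(-1), 10 + (-8)·(-1))
  = (-4 + 2, 6 + 1, 10 + 8)
  = (-2, 7, 18)

(-2, 7, 18)


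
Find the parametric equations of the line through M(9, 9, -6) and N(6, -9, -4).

Direction vector d = N - M = (6 - 9, -9 - 9, -4 + 6) = (-3, -18, 2)
Parametric form r = M + t·d:
x = 9 - 3t, y = 9 - 18t, z = -6 + 2t

x = 9 - 3t, y = 9 - 18t, z = -6 + 2t


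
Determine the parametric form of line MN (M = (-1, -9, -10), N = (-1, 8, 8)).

Direction vector d = N - M = (-1 + 1, 8 + 9, 8 + 10) = (0, 17, 18)
Parametric form r = M + t·d:
x = -1, y = -9 + 17t, z = -10 + 18t

x = -1, y = -9 + 17t, z = -10 + 18t


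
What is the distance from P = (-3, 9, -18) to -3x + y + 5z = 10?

distance = |a·x₀ + b·y₀ + c·z₀ - d| / √(a² + b² + c²)
  = |(-3)·(-3) + 1·9 + 5·(-18) - 10| / √((-3)² + 1² + 5²)
  = |9 + 9 - 90 - 10| / √(9 + 1 + 25)
  = |-82| / √35
  = 82 / 5.916
  ≈ 13.86

13.86


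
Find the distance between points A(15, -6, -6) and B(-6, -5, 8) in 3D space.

d = √[(x₂-x₁)² + (y₂-y₁)² + (z₂-z₁)²]
  = √[(-21)² + 1² + 14²]
  = √[441 + 1 + 196]
  = √638
  ≈ 25.26

25.26
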